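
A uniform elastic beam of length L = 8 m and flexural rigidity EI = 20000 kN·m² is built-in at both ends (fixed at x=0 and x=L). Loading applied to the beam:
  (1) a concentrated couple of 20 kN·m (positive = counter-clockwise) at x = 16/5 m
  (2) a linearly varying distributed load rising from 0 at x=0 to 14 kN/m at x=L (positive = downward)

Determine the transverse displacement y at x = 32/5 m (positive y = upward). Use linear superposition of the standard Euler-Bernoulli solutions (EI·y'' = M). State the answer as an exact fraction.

y(32/5) = -41776/29296875 m

Load 1 — applied couple M₀=20 kN·m at a=16/5 m (b=L-a=24/5):
  y_1 = (R_Ax³/6 - M_Ax²/2 - M₀(x-a)²/2)/EI  [x>a] with R_A=18/5, M_A=12/5 = ((18/5)·(32/5)³/6 - (12/5)·(32/5)²/2 - 20·((32/5)-(16/5))²/2)/20000 = 112/390625 m
Load 2 — triangular load w₀=14 kN/m (0→w₀ over full span):
  y_2 = -w₀x²(L-x)²(x+2L)/(120LEI) = -14·(32/5)²·(8-(32/5))²·((32/5)+2·8)/(120·8·20000) = -50176/29296875 m
Superposition: y = Σ y_i = -41776/29296875 m ≈ -0.001426 m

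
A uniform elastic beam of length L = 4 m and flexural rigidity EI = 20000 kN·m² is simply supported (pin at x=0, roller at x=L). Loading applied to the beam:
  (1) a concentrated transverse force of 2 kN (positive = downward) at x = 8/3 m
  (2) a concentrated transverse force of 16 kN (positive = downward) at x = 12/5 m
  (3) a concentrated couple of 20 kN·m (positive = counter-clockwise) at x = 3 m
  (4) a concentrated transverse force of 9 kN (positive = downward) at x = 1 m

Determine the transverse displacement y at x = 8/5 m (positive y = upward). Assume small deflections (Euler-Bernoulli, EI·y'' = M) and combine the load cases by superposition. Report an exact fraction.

Load 1 — point force P=2 kN at a=8/3 m (b=L-a=4/3):
  y_1 = -Pbx(L²-b²-x²)/(6LEI)  [x≤a] = -2·(4/3)·(8/5)·(4²-(4/3)²-(8/5)²)/(6·4·20000) = -656/6328125 m
Load 2 — point force P=16 kN at a=12/5 m (b=L-a=8/5):
  y_2 = -Pbx(L²-b²-x²)/(6LEI)  [x≤a] = -16·(8/5)·(8/5)·(4²-(8/5)²-(8/5)²)/(6·4·20000) = -1088/1171875 m
Load 3 — applied couple M₀=20 kN·m at a=3 m (b=L-a=1):
  y_3 = (M₀x³/(6L)+C₁x)/EI  [x≤a] with C₁=M₀(3b²-L²)/(6L)=-65/6 = (20·(8/5)³/(6·4)+(-65/6)·(8/5))/20000 = -87/125000 m
Load 4 — point force P=9 kN at a=1 m (b=L-a=3):
  y_4 = -Pa(L-x)(2Lx-a²-x²)/(6LEI)  [x>a] = -9·1·(4-(8/5))·(2·4·(8/5)-1²-(8/5)²)/(6·4·20000) = -2079/5000000 m
Superposition: y = Σ y_i = -4341379/2025000000 m ≈ -0.002144 m

y(8/5) = -4341379/2025000000 m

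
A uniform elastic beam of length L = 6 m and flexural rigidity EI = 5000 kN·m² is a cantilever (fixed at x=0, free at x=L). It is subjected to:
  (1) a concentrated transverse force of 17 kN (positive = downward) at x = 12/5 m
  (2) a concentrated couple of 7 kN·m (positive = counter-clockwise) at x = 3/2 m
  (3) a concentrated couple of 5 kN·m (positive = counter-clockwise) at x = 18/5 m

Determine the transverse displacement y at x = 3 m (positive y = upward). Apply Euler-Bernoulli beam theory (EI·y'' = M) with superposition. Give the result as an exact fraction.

y(3) = -61587/5000000 m

Load 1 — point force P=17 kN at a=12/5 m (b=L-a=18/5):
  y_1 = -Pa²(3x-a)/(6EI)  [x>a] = -17·(12/5)²·(3·3-(12/5))/(6·5000) = -1683/78125 m
Load 2 — applied couple M₀=7 kN·m at a=3/2 m (b=L-a=9/2):
  y_2 = M₀a(2x-a)/(2EI)  [x>a] = 7·(3/2)·(2·3-(3/2))/(2·5000) = 189/40000 m
Load 3 — applied couple M₀=5 kN·m at a=18/5 m (b=L-a=12/5):
  y_3 = M₀x²/(2EI)  [x≤a] = 5·3²/(2·5000) = 9/2000 m
Superposition: y = Σ y_i = -61587/5000000 m ≈ -0.012317 m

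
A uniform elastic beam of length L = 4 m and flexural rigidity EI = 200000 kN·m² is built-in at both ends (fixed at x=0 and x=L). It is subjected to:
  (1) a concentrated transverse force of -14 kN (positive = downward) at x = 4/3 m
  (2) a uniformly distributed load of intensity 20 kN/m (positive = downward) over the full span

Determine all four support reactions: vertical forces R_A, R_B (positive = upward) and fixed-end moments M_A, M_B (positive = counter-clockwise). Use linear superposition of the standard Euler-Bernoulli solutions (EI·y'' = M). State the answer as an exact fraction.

R_A = 800/27 kN, M_A = 496/27 kN·m, R_B = 982/27 kN, M_B = -608/27 kN·m

Load 1 — point force P=-14 kN at a=4/3 m (b=L-a=8/3):
  R_A = Pb²(3a+b)/L³ = (-14)·(8/3)²·(3·(4/3)+(8/3))/4³ = -280/27 kN
  M_A = Pab²/L² = (-14)·(4/3)·(8/3)²/4² = -224/27 kN·m
  R_B = Pa²(a+3b)/L³ = (-14)·(4/3)²·((4/3)+3·(8/3))/4³ = -98/27 kN
  M_B = -Pa²b/L² = -(-14)·(4/3)²·(8/3)/4² = 112/27 kN·m
Load 2 — uniform load w=20 kN/m over full span:
  R_A = wL/2 = 20·4/2 = 40 kN
  M_A = wL²/12 = 20·4²/12 = 80/3 kN·m
  R_B = wL/2 = 20·4/2 = 40 kN
  M_B = -wL²/12 = -20·4²/12 = -80/3 kN·m
Superposition: R_A = 800/27 kN, M_A = 496/27 kN·m, R_B = 982/27 kN, M_B = -608/27 kN·m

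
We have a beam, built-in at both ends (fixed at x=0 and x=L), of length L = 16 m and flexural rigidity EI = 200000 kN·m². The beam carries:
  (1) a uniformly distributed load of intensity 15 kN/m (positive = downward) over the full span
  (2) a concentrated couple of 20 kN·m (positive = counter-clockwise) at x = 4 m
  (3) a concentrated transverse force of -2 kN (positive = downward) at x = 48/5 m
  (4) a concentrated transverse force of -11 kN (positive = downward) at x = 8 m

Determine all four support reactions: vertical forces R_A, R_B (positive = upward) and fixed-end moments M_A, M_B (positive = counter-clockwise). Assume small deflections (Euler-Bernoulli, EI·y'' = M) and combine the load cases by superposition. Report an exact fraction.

R_A = 460809/4000 kN, M_A = 145589/500 kN·m, R_B = 447191/4000 kN, M_B = -143571/500 kN·m

Load 1 — uniform load w=15 kN/m over full span:
  R_A = wL/2 = 15·16/2 = 120 kN
  M_A = wL²/12 = 15·16²/12 = 320 kN·m
  R_B = wL/2 = 15·16/2 = 120 kN
  M_B = -wL²/12 = -15·16²/12 = -320 kN·m
Load 2 — applied couple M₀=20 kN·m at a=4 m (b=L-a=12):
  R_A = 6M₀ab/L³ = 6·20·4·12/16³ = 45/32 kN
  M_A = M₀b(2a-b)/L² = 20·12·(2·4-12)/16² = -15/4 kN·m
  R_B = -6M₀ab/L³ = -6·20·4·12/16³ = -45/32 kN
  M_B = M₀a(2b-a)/L² = 20·4·(2·12-4)/16² = 25/4 kN·m
Load 3 — point force P=-2 kN at a=48/5 m (b=L-a=32/5):
  R_A = Pb²(3a+b)/L³ = (-2)·(32/5)²·(3·(48/5)+(32/5))/16³ = -88/125 kN
  M_A = Pab²/L² = (-2)·(48/5)·(32/5)²/16² = -384/125 kN·m
  R_B = Pa²(a+3b)/L³ = (-2)·(48/5)²·((48/5)+3·(32/5))/16³ = -162/125 kN
  M_B = -Pa²b/L² = -(-2)·(48/5)²·(32/5)/16² = 576/125 kN·m
Load 4 — point force P=-11 kN at a=8 m (b=L-a=8):
  R_A = Pb²(3a+b)/L³ = (-11)·8²·(3·8+8)/16³ = -11/2 kN
  M_A = Pab²/L² = (-11)·8·8²/16² = -22 kN·m
  R_B = Pa²(a+3b)/L³ = (-11)·8²·(8+3·8)/16³ = -11/2 kN
  M_B = -Pa²b/L² = -(-11)·8²·8/16² = 22 kN·m
Superposition: R_A = 460809/4000 kN, M_A = 145589/500 kN·m, R_B = 447191/4000 kN, M_B = -143571/500 kN·m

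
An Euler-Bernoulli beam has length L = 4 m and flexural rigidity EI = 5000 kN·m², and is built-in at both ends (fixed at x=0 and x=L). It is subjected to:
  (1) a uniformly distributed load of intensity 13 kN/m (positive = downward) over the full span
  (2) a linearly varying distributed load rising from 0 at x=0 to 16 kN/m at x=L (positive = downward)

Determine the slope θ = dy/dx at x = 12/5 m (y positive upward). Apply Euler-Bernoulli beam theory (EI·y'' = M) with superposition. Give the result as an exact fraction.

Load 1 — uniform load w=13 kN/m over full span:
  θ_1 = -wx(L-x)(L-2x)/(12EI) = -13·(12/5)·(4-(12/5))·(4-2·(12/5))/(12·5000) = 52/78125 rad
Load 2 — triangular load w₀=16 kN/m (0→w₀ over full span):
  θ_2 = -w₀(2x(L-x)(L-2x)(x+2L)+x²(L-x)²)/(120LEI) = -16·(2·(12/5)·(4-(12/5))·(4-2·(12/5))·((12/5)+2·4)+(12/5)²·(4-(12/5))²)/(120·4·5000) = 128/390625 rad
Superposition: θ = Σ θ_i = 388/390625 rad ≈ 0.000993 rad

θ(12/5) = 388/390625 rad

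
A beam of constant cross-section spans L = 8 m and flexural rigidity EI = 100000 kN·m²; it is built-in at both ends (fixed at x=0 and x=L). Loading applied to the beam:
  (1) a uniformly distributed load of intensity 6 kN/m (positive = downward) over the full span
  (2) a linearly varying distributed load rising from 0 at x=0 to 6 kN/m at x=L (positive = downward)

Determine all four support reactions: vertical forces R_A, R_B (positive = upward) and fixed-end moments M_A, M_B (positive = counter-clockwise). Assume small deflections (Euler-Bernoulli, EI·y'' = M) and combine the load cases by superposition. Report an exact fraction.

R_A = 156/5 kN, M_A = 224/5 kN·m, R_B = 204/5 kN, M_B = -256/5 kN·m

Load 1 — uniform load w=6 kN/m over full span:
  R_A = wL/2 = 6·8/2 = 24 kN
  M_A = wL²/12 = 6·8²/12 = 32 kN·m
  R_B = wL/2 = 6·8/2 = 24 kN
  M_B = -wL²/12 = -6·8²/12 = -32 kN·m
Load 2 — triangular load w₀=6 kN/m (0→w₀ over full span):
  R_A = 3w₀L/20 = 3·6·8/20 = 36/5 kN
  M_A = w₀L²/30 = 6·8²/30 = 64/5 kN·m
  R_B = 7w₀L/20 = 7·6·8/20 = 84/5 kN
  M_B = -w₀L²/20 = -6·8²/20 = -96/5 kN·m
Superposition: R_A = 156/5 kN, M_A = 224/5 kN·m, R_B = 204/5 kN, M_B = -256/5 kN·m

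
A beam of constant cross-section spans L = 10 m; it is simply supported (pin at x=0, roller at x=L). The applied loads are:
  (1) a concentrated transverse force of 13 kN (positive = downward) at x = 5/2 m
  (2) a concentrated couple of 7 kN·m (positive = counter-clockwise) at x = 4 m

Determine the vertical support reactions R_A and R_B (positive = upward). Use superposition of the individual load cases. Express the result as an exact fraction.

Load 1 — point force P=13 kN at a=5/2 m (b=L-a=15/2):
  R_A = Pb/L = 13·(15/2)/10 = 39/4 kN
  R_B = Pa/L = 13·(5/2)/10 = 13/4 kN
Load 2 — applied couple M₀=7 kN·m at a=4 m (b=L-a=6):
  R_A = M₀/L = 7/10 kN
  R_B = -M₀/L = -7/10 kN
Superposition: R_A = 209/20 kN, R_B = 51/20 kN

R_A = 209/20 kN, R_B = 51/20 kN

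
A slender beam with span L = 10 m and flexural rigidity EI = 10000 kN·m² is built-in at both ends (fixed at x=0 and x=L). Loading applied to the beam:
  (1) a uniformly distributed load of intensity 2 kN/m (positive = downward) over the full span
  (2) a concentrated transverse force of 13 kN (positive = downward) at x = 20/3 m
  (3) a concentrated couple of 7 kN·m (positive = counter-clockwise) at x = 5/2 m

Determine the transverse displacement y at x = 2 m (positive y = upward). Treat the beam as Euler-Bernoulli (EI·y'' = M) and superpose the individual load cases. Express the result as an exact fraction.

y(2) = -105053/32400000 m

Load 1 — uniform load w=2 kN/m over full span:
  y_1 = -wx²(L-x)²/(24EI) = -2·2²·(10-2)²/(24·10000) = -4/1875 m
Load 2 — point force P=13 kN at a=20/3 m (b=L-a=10/3):
  y_2 = -Pb²x²(3aL-(3a+b)x)/(6L³EI)  [x≤a] = -13·(10/3)²·2²·(3·(20/3)·10-(3·(20/3)+(10/3))·2)/(6·10³·10000) = -299/202500 m
Load 3 — applied couple M₀=7 kN·m at a=5/2 m (b=L-a=15/2):
  y_3 = (R_Ax³/6 - M_Ax²/2)/EI  [x≤a] with R_A=63/80, M_A=-21/16 = ((63/80)·2³/6 - (-21/16)·2²/2)/10000 = 147/400000 m
Superposition: y = Σ y_i = -105053/32400000 m ≈ -0.003242 m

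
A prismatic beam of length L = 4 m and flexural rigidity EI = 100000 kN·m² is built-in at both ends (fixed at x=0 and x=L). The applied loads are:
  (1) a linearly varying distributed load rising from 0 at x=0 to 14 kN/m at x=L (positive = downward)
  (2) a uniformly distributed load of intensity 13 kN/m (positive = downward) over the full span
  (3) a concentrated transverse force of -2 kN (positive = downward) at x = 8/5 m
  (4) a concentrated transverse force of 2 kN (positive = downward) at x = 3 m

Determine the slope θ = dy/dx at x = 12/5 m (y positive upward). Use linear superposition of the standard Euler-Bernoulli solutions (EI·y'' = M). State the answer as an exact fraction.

Load 1 — triangular load w₀=14 kN/m (0→w₀ over full span):
  θ_1 = -w₀(2x(L-x)(L-2x)(x+2L)+x²(L-x)²)/(120LEI) = -14·(2·(12/5)·(4-(12/5))·(4-2·(12/5))·((12/5)+2·4)+(12/5)²·(4-(12/5))²)/(120·4·100000) = 28/1953125 rad
Load 2 — uniform load w=13 kN/m over full span:
  θ_2 = -wx(L-x)(L-2x)/(12EI) = -13·(12/5)·(4-(12/5))·(4-2·(12/5))/(12·100000) = 13/390625 rad
Load 3 — point force P=-2 kN at a=8/5 m (b=L-a=12/5):
  θ_3 = Pa²(L-x)(2bL-(3b+a)(L-x))/(2L³EI)  [x>a] = (-2)·(8/5)²·(4-(12/5))·(2·(12/5)·4-(3·(12/5)+(8/5))·(4-(12/5)))/(2·4³·100000) = -32/9765625 rad
Load 4 — point force P=2 kN at a=3 m (b=L-a=1):
  θ_4 = -Pb²x(2aL-(3a+b)x)/(2L³EI)  [x≤a] = -2·1²·(12/5)·(2·3·4-(3·3+1)·(12/5))/(2·4³·100000) = 0 rad
Superposition: θ = Σ θ_i = 433/9765625 rad ≈ 0.000044 rad

θ(12/5) = 433/9765625 rad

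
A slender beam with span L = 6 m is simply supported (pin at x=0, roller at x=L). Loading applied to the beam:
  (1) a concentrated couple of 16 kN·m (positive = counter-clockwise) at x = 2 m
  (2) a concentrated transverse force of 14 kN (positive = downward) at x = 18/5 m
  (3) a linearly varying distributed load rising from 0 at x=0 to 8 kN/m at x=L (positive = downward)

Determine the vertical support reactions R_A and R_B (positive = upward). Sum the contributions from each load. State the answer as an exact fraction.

Load 1 — applied couple M₀=16 kN·m at a=2 m (b=L-a=4):
  R_A = M₀/L = 16/6 = 8/3 kN
  R_B = -M₀/L = -16/6 = -8/3 kN
Load 2 — point force P=14 kN at a=18/5 m (b=L-a=12/5):
  R_A = Pb/L = 14·(12/5)/6 = 28/5 kN
  R_B = Pa/L = 14·(18/5)/6 = 42/5 kN
Load 3 — triangular load w₀=8 kN/m (0→w₀ over full span):
  R_A = w₀L/6 = 8·6/6 = 8 kN
  R_B = w₀L/3 = 8·6/3 = 16 kN
Superposition: R_A = 244/15 kN, R_B = 326/15 kN

R_A = 244/15 kN, R_B = 326/15 kN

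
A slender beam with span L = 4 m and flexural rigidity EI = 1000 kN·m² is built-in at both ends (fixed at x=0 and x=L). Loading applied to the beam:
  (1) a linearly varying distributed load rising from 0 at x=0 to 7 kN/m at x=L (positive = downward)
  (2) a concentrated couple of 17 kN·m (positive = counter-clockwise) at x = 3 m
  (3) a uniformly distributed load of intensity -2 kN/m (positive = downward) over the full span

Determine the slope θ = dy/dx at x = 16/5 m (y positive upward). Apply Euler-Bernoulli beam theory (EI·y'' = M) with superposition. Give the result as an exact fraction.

Load 1 — triangular load w₀=7 kN/m (0→w₀ over full span):
  θ_1 = -w₀(2x(L-x)(L-2x)(x+2L)+x²(L-x)²)/(120LEI) = -7·(2·(16/5)·(4-(16/5))·(4-2·(16/5))·((16/5)+2·4)+(16/5)²·(4-(16/5))²)/(120·4·1000) = 448/234375 rad
Load 2 — applied couple M₀=17 kN·m at a=3 m (b=L-a=1):
  θ_2 = (R_Ax²/2 - M_Ax - M₀(x-a))/EI  [x>a] with R_A=153/32, M_A=85/16 = ((153/32)·(16/5)²/2 - (85/16)·(16/5) - 17·((16/5)-3))/1000 = 51/12500 rad
Load 3 — uniform load w=-2 kN/m over full span:
  θ_3 = -wx(L-x)(L-2x)/(12EI) = -(-2)·(16/5)·(4-(16/5))·(4-2·(16/5))/(12·1000) = -16/15625 rad
Superposition: θ = Σ θ_i = 4657/937500 rad ≈ 0.004967 rad

θ(16/5) = 4657/937500 rad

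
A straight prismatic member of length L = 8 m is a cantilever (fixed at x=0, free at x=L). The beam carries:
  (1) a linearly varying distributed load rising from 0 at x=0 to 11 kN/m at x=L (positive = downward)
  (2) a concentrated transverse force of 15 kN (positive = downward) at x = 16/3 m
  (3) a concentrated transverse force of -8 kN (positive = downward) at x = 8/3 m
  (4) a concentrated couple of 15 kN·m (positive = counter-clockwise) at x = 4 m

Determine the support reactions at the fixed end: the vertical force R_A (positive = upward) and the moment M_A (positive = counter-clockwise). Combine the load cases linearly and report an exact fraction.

Load 1 — triangular load w₀=11 kN/m (0→w₀ over full span):
  R_A = w₀L/2 = 11·8/2 = 44 kN
  M_A = w₀L²/3 = 11·8²/3 = 704/3 kN·m
Load 2 — point force P=15 kN at a=16/3 m (b=L-a=8/3):
  R_A = P = 15 kN
  M_A = Pa = 15·(16/3) = 80 kN·m
Load 3 — point force P=-8 kN at a=8/3 m (b=L-a=16/3):
  R_A = P = (-8) = -8 kN
  M_A = Pa = (-8)·(8/3) = -64/3 kN·m
Load 4 — applied couple M₀=15 kN·m at a=4 m (b=L-a=4):
  R_A = 0 kN
  M_A = -M₀ = -15 kN·m
Superposition: R_A = 51 kN, M_A = 835/3 kN·m

R_A = 51 kN, M_A = 835/3 kN·m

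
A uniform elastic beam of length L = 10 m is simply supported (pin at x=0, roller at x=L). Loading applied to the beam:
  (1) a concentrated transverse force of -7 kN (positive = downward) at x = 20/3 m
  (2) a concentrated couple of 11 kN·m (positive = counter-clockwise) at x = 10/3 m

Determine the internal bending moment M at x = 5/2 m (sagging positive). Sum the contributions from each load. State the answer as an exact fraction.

Load 1 — point force P=-7 kN at a=20/3 m (b=L-a=10/3):
  M_1 = Pbx/L  [x≤a] = (-7)·(10/3)·(5/2)/10 = -35/6 kN·m
Load 2 — applied couple M₀=11 kN·m at a=10/3 m (b=L-a=20/3):
  M_2 = M₀x/L  [x≤a] = 11·(5/2)/10 = 11/4 kN·m
Superposition: M = Σ M_i = -37/12 kN·m ≈ -3.083333 kN·m

M(5/2) = -37/12 kN·m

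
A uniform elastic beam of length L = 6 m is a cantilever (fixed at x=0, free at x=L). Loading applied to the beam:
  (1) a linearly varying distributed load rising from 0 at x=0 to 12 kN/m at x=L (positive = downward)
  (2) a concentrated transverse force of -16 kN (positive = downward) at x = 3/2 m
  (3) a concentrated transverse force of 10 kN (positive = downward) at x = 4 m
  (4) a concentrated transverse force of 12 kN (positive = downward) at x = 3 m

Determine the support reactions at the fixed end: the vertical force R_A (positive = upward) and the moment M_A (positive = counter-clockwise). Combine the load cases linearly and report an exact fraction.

R_A = 42 kN, M_A = 196 kN·m

Load 1 — triangular load w₀=12 kN/m (0→w₀ over full span):
  R_A = w₀L/2 = 12·6/2 = 36 kN
  M_A = w₀L²/3 = 12·6²/3 = 144 kN·m
Load 2 — point force P=-16 kN at a=3/2 m (b=L-a=9/2):
  R_A = P = (-16) = -16 kN
  M_A = Pa = (-16)·(3/2) = -24 kN·m
Load 3 — point force P=10 kN at a=4 m (b=L-a=2):
  R_A = P = 10 kN
  M_A = Pa = 10·4 = 40 kN·m
Load 4 — point force P=12 kN at a=3 m (b=L-a=3):
  R_A = P = 12 kN
  M_A = Pa = 12·3 = 36 kN·m
Superposition: R_A = 42 kN, M_A = 196 kN·m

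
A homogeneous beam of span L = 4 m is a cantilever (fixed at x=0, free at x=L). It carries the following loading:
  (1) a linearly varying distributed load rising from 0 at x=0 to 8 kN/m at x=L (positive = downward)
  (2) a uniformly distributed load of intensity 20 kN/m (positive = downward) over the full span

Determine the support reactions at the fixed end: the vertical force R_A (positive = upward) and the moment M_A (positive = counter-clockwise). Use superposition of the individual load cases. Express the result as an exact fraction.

Load 1 — triangular load w₀=8 kN/m (0→w₀ over full span):
  R_A = w₀L/2 = 8·4/2 = 16 kN
  M_A = w₀L²/3 = 8·4²/3 = 128/3 kN·m
Load 2 — uniform load w=20 kN/m over full span:
  R_A = wL = 20·4 = 80 kN
  M_A = wL²/2 = 20·4²/2 = 160 kN·m
Superposition: R_A = 96 kN, M_A = 608/3 kN·m

R_A = 96 kN, M_A = 608/3 kN·m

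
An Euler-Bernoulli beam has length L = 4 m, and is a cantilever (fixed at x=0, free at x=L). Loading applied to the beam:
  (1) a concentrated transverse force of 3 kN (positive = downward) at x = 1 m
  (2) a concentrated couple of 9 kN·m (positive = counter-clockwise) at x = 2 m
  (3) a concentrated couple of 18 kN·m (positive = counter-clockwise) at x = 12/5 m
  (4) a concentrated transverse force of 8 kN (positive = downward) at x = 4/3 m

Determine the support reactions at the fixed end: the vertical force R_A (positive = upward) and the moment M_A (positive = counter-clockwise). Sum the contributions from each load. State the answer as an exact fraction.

R_A = 11 kN, M_A = -40/3 kN·m

Load 1 — point force P=3 kN at a=1 m (b=L-a=3):
  R_A = P = 3 kN
  M_A = Pa = 3·1 = 3 kN·m
Load 2 — applied couple M₀=9 kN·m at a=2 m (b=L-a=2):
  R_A = 0 kN
  M_A = -M₀ = -9 kN·m
Load 3 — applied couple M₀=18 kN·m at a=12/5 m (b=L-a=8/5):
  R_A = 0 kN
  M_A = -M₀ = -18 kN·m
Load 4 — point force P=8 kN at a=4/3 m (b=L-a=8/3):
  R_A = P = 8 kN
  M_A = Pa = 8·(4/3) = 32/3 kN·m
Superposition: R_A = 11 kN, M_A = -40/3 kN·m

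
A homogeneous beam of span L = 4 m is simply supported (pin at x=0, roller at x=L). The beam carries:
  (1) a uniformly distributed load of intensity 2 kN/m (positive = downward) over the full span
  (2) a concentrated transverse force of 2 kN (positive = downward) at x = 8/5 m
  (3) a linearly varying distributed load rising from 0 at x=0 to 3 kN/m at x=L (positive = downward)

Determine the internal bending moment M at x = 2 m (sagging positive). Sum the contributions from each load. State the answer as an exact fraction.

M(2) = 43/5 kN·m

Load 1 — uniform load w=2 kN/m over full span:
  M_1 = wx(L-x)/2 = 2·2·(4-2)/2 = 4 kN·m
Load 2 — point force P=2 kN at a=8/5 m (b=L-a=12/5):
  M_2 = Pa(L-x)/L  [x>a] = 2·(8/5)·(4-2)/4 = 8/5 kN·m
Load 3 — triangular load w₀=3 kN/m (0→w₀ over full span):
  M_3 = w₀Lx/6 - w₀x³/(6L) = 3·4·2/6 - 3·2³/(6·4) = 3 kN·m
Superposition: M = Σ M_i = 43/5 kN·m ≈ 8.600000 kN·m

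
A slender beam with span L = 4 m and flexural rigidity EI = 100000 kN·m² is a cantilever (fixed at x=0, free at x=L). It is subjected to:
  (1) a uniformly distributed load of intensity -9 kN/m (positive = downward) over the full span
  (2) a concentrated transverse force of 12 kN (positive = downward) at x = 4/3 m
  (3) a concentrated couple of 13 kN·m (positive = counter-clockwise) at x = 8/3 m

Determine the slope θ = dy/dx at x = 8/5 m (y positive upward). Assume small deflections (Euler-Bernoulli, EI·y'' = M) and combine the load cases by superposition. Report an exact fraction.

Load 1 — uniform load w=-9 kN/m over full span:
  θ_1 = -wx(x²-3Lx+3L²)/(6EI) = -(-9)·(8/5)·((8/5)²-3·4·(8/5)+3·4²)/(6·100000) = 294/390625 rad
Load 2 — point force P=12 kN at a=4/3 m (b=L-a=8/3):
  θ_2 = -Pa²/(2EI)  [x>a] = -12·(4/3)²/(2·100000) = -1/9375 rad
Load 3 — applied couple M₀=13 kN·m at a=8/3 m (b=L-a=4/3):
  θ_3 = M₀x/EI  [x≤a] = 13·(8/5)/100000 = 13/62500 rad
Superposition: θ = Σ θ_i = 4003/4687500 rad ≈ 0.000854 rad

θ(8/5) = 4003/4687500 rad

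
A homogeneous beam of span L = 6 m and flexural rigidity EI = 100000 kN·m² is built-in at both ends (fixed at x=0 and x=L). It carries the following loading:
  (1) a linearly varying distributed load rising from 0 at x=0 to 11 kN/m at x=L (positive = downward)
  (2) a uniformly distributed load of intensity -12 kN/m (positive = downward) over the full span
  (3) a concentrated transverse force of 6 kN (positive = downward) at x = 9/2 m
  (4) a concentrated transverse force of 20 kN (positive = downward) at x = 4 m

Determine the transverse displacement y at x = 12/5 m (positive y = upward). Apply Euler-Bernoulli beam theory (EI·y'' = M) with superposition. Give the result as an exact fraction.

Load 1 — triangular load w₀=11 kN/m (0→w₀ over full span):
  y_1 = -w₀x²(L-x)²(x+2L)/(120LEI) = -11·(12/5)²·(6-(12/5))²·((12/5)+2·6)/(120·6·100000) = -8019/48828125 m
Load 2 — uniform load w=-12 kN/m over full span:
  y_2 = -wx²(L-x)²/(24EI) = -(-12)·(12/5)²·(6-(12/5))²/(24·100000) = 729/1953125 m
Load 3 — point force P=6 kN at a=9/2 m (b=L-a=3/2):
  y_3 = -Pb²x²(3aL-(3a+b)x)/(6L³EI)  [x≤a] = -6·(3/2)²·(12/5)²·(3·(9/2)·6-(3·(9/2)+(3/2))·(12/5))/(6·6³·100000) = -27/1000000 m
Load 4 — point force P=20 kN at a=4 m (b=L-a=2):
  y_4 = -Pb²x²(3aL-(3a+b)x)/(6L³EI)  [x≤a] = -20·2²·(12/5)²·(3·4·6-(3·4+2)·(12/5))/(6·6³·100000) = -32/234375 m
Superposition: y = Σ y_i = 426427/9375000000 m ≈ 0.000045 m

y(12/5) = 426427/9375000000 m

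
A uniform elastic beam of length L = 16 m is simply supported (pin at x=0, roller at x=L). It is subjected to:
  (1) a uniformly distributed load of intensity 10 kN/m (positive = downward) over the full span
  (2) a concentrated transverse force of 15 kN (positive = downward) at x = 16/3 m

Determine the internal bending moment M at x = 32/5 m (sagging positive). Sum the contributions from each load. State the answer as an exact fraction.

M(32/5) = 1776/5 kN·m

Load 1 — uniform load w=10 kN/m over full span:
  M_1 = wx(L-x)/2 = 10·(32/5)·(16-(32/5))/2 = 1536/5 kN·m
Load 2 — point force P=15 kN at a=16/3 m (b=L-a=32/3):
  M_2 = Pa(L-x)/L  [x>a] = 15·(16/3)·(16-(32/5))/16 = 48 kN·m
Superposition: M = Σ M_i = 1776/5 kN·m ≈ 355.200000 kN·m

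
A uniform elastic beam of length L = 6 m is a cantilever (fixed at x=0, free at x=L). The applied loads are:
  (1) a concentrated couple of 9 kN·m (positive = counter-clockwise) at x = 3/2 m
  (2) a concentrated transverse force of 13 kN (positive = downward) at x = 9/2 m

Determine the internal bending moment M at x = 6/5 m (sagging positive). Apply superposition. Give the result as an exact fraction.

Load 1 — applied couple M₀=9 kN·m at a=3/2 m (b=L-a=9/2):
  M_1 = M₀  [x≤a] = 9 = 9 kN·m
Load 2 — point force P=13 kN at a=9/2 m (b=L-a=3/2):
  M_2 = -P(a-x)  [x≤a] = -13·((9/2)-(6/5)) = -429/10 kN·m
Superposition: M = Σ M_i = -339/10 kN·m ≈ -33.900000 kN·m

M(6/5) = -339/10 kN·m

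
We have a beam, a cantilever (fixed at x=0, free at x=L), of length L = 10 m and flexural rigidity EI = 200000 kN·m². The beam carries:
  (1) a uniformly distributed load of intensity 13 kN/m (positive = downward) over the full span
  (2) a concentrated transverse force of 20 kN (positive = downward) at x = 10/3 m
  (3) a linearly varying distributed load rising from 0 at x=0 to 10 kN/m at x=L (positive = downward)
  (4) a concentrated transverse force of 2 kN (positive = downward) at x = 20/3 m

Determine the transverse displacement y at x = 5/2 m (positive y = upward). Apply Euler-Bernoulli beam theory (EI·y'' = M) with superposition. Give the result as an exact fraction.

y(5/2) = -5773/409600 m

Load 1 — uniform load w=13 kN/m over full span:
  y_1 = -wx²(x²-4Lx+6L²)/(24EI) = -13·(5/2)²·((5/2)²-4·10·(5/2)+6·10²)/(24·200000) = -351/40960 m
Load 2 — point force P=20 kN at a=10/3 m (b=L-a=20/3):
  y_2 = -Px²(3a-x)/(6EI)  [x≤a] = -20·(5/2)²·(3·(10/3)-(5/2))/(6·200000) = -1/1280 m
Load 3 — triangular load w₀=10 kN/m (0→w₀ over full span):
  y_3 = (w₀Lx³/12-w₀L²x²/6-w₀x⁵/(120L))/EI = (10·10·(5/2)³/12-10·10²·(5/2)²/6-10·(5/2)⁵/(120·10))/200000 = -1121/245760 m
Load 4 — point force P=2 kN at a=20/3 m (b=L-a=10/3):
  y_4 = -Px²(3a-x)/(6EI)  [x≤a] = -2·(5/2)²·(3·(20/3)-(5/2))/(6·200000) = -7/38400 m
Superposition: y = Σ y_i = -5773/409600 m ≈ -0.014094 m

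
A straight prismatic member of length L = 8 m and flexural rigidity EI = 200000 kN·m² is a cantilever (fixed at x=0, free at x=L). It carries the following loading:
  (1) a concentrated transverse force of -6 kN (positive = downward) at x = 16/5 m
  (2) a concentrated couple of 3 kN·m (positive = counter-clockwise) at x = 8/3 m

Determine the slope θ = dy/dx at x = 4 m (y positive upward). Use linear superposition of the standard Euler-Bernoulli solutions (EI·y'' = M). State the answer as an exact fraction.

θ(4) = 121/625000 rad

Load 1 — point force P=-6 kN at a=16/5 m (b=L-a=24/5):
  θ_1 = -Pa²/(2EI)  [x>a] = -(-6)·(16/5)²/(2·200000) = 12/78125 rad
Load 2 — applied couple M₀=3 kN·m at a=8/3 m (b=L-a=16/3):
  θ_2 = M₀a/EI  [x>a] = 3·(8/3)/200000 = 1/25000 rad
Superposition: θ = Σ θ_i = 121/625000 rad ≈ 0.000194 rad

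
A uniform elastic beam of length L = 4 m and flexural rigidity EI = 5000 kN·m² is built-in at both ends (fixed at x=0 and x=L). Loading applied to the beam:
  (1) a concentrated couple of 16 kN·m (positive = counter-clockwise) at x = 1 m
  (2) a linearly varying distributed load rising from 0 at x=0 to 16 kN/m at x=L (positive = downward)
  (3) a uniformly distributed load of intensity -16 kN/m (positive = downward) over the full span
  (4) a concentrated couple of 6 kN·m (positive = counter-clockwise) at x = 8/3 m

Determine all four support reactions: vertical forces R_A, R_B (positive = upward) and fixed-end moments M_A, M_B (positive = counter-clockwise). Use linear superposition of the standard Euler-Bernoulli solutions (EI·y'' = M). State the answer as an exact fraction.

Load 1 — applied couple M₀=16 kN·m at a=1 m (b=L-a=3):
  R_A = 6M₀ab/L³ = 6·16·1·3/4³ = 9/2 kN
  M_A = M₀b(2a-b)/L² = 16·3·(2·1-3)/4² = -3 kN·m
  R_B = -6M₀ab/L³ = -6·16·1·3/4³ = -9/2 kN
  M_B = M₀a(2b-a)/L² = 16·1·(2·3-1)/4² = 5 kN·m
Load 2 — triangular load w₀=16 kN/m (0→w₀ over full span):
  R_A = 3w₀L/20 = 3·16·4/20 = 48/5 kN
  M_A = w₀L²/30 = 16·4²/30 = 128/15 kN·m
  R_B = 7w₀L/20 = 7·16·4/20 = 112/5 kN
  M_B = -w₀L²/20 = -16·4²/20 = -64/5 kN·m
Load 3 — uniform load w=-16 kN/m over full span:
  R_A = wL/2 = (-16)·4/2 = -32 kN
  M_A = wL²/12 = (-16)·4²/12 = -64/3 kN·m
  R_B = wL/2 = (-16)·4/2 = -32 kN
  M_B = -wL²/12 = -(-16)·4²/12 = 64/3 kN·m
Load 4 — applied couple M₀=6 kN·m at a=8/3 m (b=L-a=4/3):
  R_A = 6M₀ab/L³ = 6·6·(8/3)·(4/3)/4³ = 2 kN
  M_A = M₀b(2a-b)/L² = 6·(4/3)·(2·(8/3)-(4/3))/4² = 2 kN·m
  R_B = -6M₀ab/L³ = -6·6·(8/3)·(4/3)/4³ = -2 kN
  M_B = M₀a(2b-a)/L² = 6·(8/3)·(2·(4/3)-(8/3))/4² = 0 kN·m
Superposition: R_A = -159/10 kN, M_A = -69/5 kN·m, R_B = -161/10 kN, M_B = 203/15 kN·m

R_A = -159/10 kN, M_A = -69/5 kN·m, R_B = -161/10 kN, M_B = 203/15 kN·m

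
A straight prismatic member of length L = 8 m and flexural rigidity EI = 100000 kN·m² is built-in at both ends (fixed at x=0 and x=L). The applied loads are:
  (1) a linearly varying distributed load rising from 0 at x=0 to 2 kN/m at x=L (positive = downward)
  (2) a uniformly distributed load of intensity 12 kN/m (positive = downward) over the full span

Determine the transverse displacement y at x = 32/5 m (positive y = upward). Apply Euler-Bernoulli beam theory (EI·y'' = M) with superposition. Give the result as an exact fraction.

Load 1 — triangular load w₀=2 kN/m (0→w₀ over full span):
  y_1 = -w₀x²(L-x)²(x+2L)/(120LEI) = -2·(32/5)²·(8-(32/5))²·((32/5)+2·8)/(120·8·100000) = -7168/146484375 m
Load 2 — uniform load w=12 kN/m over full span:
  y_2 = -wx²(L-x)²/(24EI) = -12·(32/5)²·(8-(32/5))²/(24·100000) = -1024/1953125 m
Superposition: y = Σ y_i = -83968/146484375 m ≈ -0.000573 m

y(32/5) = -83968/146484375 m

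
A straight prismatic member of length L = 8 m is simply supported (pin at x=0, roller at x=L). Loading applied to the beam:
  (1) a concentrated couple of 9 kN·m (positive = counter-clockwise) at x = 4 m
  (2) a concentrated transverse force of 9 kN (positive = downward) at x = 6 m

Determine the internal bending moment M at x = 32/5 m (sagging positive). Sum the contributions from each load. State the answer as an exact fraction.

M(32/5) = 9 kN·m

Load 1 — applied couple M₀=9 kN·m at a=4 m (b=L-a=4):
  M_1 = M₀x/L - M₀  [x>a] = 9·(32/5)/8 - 9 = -9/5 kN·m
Load 2 — point force P=9 kN at a=6 m (b=L-a=2):
  M_2 = Pa(L-x)/L  [x>a] = 9·6·(8-(32/5))/8 = 54/5 kN·m
Superposition: M = Σ M_i = 9 kN·m ≈ 9.000000 kN·m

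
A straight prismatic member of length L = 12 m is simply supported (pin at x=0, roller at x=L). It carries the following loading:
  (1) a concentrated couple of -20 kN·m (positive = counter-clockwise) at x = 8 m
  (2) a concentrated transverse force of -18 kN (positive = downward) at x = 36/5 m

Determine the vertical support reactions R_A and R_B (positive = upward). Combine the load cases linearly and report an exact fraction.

Load 1 — applied couple M₀=-20 kN·m at a=8 m (b=L-a=4):
  R_A = M₀/L = (-20)/12 = -5/3 kN
  R_B = -M₀/L = -(-20)/12 = 5/3 kN
Load 2 — point force P=-18 kN at a=36/5 m (b=L-a=24/5):
  R_A = Pb/L = (-18)·(24/5)/12 = -36/5 kN
  R_B = Pa/L = (-18)·(36/5)/12 = -54/5 kN
Superposition: R_A = -133/15 kN, R_B = -137/15 kN

R_A = -133/15 kN, R_B = -137/15 kN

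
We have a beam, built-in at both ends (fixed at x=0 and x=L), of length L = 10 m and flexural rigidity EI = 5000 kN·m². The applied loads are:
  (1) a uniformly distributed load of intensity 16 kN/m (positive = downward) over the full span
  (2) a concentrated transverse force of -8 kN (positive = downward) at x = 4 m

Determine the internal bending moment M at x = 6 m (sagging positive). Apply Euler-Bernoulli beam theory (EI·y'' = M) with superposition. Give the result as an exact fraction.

M(6) = 20656/375 kN·m

Load 1 — uniform load w=16 kN/m over full span:
  M_1 = wLx/2 - wL²/12 - wx²/2 = 16·10·6/2 - 16·10²/12 - 16·6²/2 = 176/3 kN·m
Load 2 — point force P=-8 kN at a=4 m (b=L-a=6):
  M_2 = Pa²(a+3b)(L-x)/L³ - Pa²b/L²  [x>a] = (-8)·4²·(4+3·6)·(10-6)/10³ - (-8)·4²·6/10² = -448/125 kN·m
Superposition: M = Σ M_i = 20656/375 kN·m ≈ 55.082667 kN·m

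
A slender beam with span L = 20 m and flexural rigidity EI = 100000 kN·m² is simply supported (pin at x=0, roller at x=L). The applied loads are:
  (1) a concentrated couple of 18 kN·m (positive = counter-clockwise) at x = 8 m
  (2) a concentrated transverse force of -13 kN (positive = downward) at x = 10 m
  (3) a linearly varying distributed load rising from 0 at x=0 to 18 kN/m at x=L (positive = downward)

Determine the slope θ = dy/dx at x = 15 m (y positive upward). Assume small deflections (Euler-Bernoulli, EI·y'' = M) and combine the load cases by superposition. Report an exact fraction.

θ(15) = 143029/8000000 rad

Load 1 — applied couple M₀=18 kN·m at a=8 m (b=L-a=12):
  θ_1 = (M₀x²/(2L)-M₀(x-a)+C₁)/EI  [x>a] with C₁=M₀(3b²-L²)/(6L)=24/5 = (18·15²/(2·20)-18·(15-8)+(24/5))/100000 = -399/2000000 rad
Load 2 — point force P=-13 kN at a=10 m (b=L-a=10):
  θ_2 = -Pa(2L²-6Lx+3x²+a²)/(6LEI)  [x>a] = -(-13)·10·(2·20²-6·20·15+3·15²+10²)/(6·20·100000) = -39/16000 rad
Load 3 — triangular load w₀=18 kN/m (0→w₀ over full span):
  θ_3 = -w₀(7L⁴-30L²x²+15x⁴)/(360LEI) = -18·(7·20⁴-30·20²·15²+15·15⁴)/(360·20·100000) = 1313/64000 rad
Superposition: θ = Σ θ_i = 143029/8000000 rad ≈ 0.017879 rad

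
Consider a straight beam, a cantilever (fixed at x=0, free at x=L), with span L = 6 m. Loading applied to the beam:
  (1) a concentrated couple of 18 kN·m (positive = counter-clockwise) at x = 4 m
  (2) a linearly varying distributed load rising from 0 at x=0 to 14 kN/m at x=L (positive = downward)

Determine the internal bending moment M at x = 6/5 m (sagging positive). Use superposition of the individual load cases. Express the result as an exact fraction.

Load 1 — applied couple M₀=18 kN·m at a=4 m (b=L-a=2):
  M_1 = M₀  [x≤a] = 18 = 18 kN·m
Load 2 — triangular load w₀=14 kN/m (0→w₀ over full span):
  M_2 = w₀Lx/2 - w₀L²/3 - w₀x³/(6L) = 14·6·(6/5)/2 - 14·6²/3 - 14·(6/5)³/(6·6) = -14784/125 kN·m
Superposition: M = Σ M_i = -12534/125 kN·m ≈ -100.272000 kN·m

M(6/5) = -12534/125 kN·m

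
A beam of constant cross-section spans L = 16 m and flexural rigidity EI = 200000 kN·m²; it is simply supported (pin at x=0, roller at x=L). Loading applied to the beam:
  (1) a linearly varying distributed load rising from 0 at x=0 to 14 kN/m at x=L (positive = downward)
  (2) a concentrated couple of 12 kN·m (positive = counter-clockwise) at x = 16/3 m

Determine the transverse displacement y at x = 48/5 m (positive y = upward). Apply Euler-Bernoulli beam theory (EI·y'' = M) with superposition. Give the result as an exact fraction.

Load 1 — triangular load w₀=14 kN/m (0→w₀ over full span):
  y_1 = -w₀x(7L⁴-10L²x²+3x⁴)/(360LEI) = -14·(48/5)·(7·16⁴-10·16²·(48/5)²+3·(48/5)⁴)/(360·16·200000) = -4243456/146484375 m
Load 2 — applied couple M₀=12 kN·m at a=16/3 m (b=L-a=32/3):
  y_2 = (M₀x³/(6L)-M₀(x-a)²/2+C₁x)/EI  [x>a] with C₁=M₀(3b²-L²)/(6L)=32/3 = (12·(48/5)³/(6·16)-12·((48/5)-(16/3))²/2+(32/3)·(48/5))/200000 = 608/1171875 m
Superposition: y = Σ y_i = -1389152/48828125 m ≈ -0.028450 m

y(48/5) = -1389152/48828125 m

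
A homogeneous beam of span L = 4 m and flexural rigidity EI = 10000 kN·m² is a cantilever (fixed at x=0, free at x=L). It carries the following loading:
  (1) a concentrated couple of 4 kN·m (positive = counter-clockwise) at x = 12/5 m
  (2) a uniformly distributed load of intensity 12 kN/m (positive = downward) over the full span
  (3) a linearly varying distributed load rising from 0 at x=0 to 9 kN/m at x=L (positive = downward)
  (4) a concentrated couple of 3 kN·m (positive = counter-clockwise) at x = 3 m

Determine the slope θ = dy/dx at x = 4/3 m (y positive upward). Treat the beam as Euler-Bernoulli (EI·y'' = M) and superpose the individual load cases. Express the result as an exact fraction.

Load 1 — applied couple M₀=4 kN·m at a=12/5 m (b=L-a=8/5):
  θ_1 = M₀x/EI  [x≤a] = 4·(4/3)/10000 = 1/1875 rad
Load 2 — uniform load w=12 kN/m over full span:
  θ_2 = -wx(x²-3Lx+3L²)/(6EI) = -12·(4/3)·((4/3)²-3·4·(4/3)+3·4²)/(6·10000) = -152/16875 rad
Load 3 — triangular load w₀=9 kN/m (0→w₀ over full span):
  θ_3 = (w₀Lx²/4-w₀L²x/3-w₀x⁴/(24L))/EI = (9·4·(4/3)²/4-9·4²·(4/3)/3-9·(4/3)⁴/(24·4))/10000 = -163/33750 rad
Load 4 — applied couple M₀=3 kN·m at a=3 m (b=L-a=1):
  θ_4 = M₀x/EI  [x≤a] = 3·(4/3)/10000 = 1/2500 rad
Superposition: θ = Σ θ_i = -871/67500 rad ≈ -0.012904 rad

θ(4/3) = -871/67500 rad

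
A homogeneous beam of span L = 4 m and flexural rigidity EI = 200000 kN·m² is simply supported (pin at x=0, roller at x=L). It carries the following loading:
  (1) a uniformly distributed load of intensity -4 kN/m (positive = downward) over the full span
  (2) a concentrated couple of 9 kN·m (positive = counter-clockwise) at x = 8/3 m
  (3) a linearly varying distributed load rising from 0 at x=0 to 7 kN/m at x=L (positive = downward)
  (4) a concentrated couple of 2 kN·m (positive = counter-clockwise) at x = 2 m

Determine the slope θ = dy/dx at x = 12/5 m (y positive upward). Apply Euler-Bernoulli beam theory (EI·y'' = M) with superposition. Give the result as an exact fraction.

Load 1 — uniform load w=-4 kN/m over full span:
  θ_1 = -w(L³-6Lx²+4x³)/(24EI) = -(-4)·(4³-6·4·(12/5)²+4·(12/5)³)/(24·200000) = -37/2343750 rad
Load 2 — applied couple M₀=9 kN·m at a=8/3 m (b=L-a=4/3):
  θ_2 = (M₀x²/(2L)+C₁)/EI  [x≤a] with C₁=M₀(3b²-L²)/(6L)=-4 = (9·(12/5)²/(2·4)+(-4))/200000 = 31/2500000 rad
Load 3 — triangular load w₀=7 kN/m (0→w₀ over full span):
  θ_3 = -w₀(7L⁴-30L²x²+15x⁴)/(360LEI) = -7·(7·4⁴-30·4²·(12/5)²+15·(12/5)⁴)/(360·4·200000) = 203/17578125 rad
Load 4 — applied couple M₀=2 kN·m at a=2 m (b=L-a=2):
  θ_4 = (M₀x²/(2L)-M₀(x-a)+C₁)/EI  [x>a] with C₁=M₀(3b²-L²)/(6L)=-1/3 = (2·(12/5)²/(2·4)-2·((12/5)-2)+(-1/3))/200000 = 23/15000000 rad
Superposition: θ = Σ θ_i = 10907/1125000000 rad ≈ 0.000010 rad

θ(12/5) = 10907/1125000000 rad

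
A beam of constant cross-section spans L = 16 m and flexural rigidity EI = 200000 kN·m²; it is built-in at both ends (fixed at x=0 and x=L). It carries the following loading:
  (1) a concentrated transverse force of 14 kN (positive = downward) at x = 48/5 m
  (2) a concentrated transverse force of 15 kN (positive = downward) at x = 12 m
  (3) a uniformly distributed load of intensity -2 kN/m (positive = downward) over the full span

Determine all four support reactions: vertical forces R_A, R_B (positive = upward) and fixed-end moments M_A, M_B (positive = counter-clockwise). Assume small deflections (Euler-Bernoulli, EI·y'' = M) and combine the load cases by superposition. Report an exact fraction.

Load 1 — point force P=14 kN at a=48/5 m (b=L-a=32/5):
  R_A = Pb²(3a+b)/L³ = 14·(32/5)²·(3·(48/5)+(32/5))/16³ = 616/125 kN
  M_A = Pab²/L² = 14·(48/5)·(32/5)²/16² = 2688/125 kN·m
  R_B = Pa²(a+3b)/L³ = 14·(48/5)²·((48/5)+3·(32/5))/16³ = 1134/125 kN
  M_B = -Pa²b/L² = -14·(48/5)²·(32/5)/16² = -4032/125 kN·m
Load 2 — point force P=15 kN at a=12 m (b=L-a=4):
  R_A = Pb²(3a+b)/L³ = 15·4²·(3·12+4)/16³ = 75/32 kN
  M_A = Pab²/L² = 15·12·4²/16² = 45/4 kN·m
  R_B = Pa²(a+3b)/L³ = 15·12²·(12+3·4)/16³ = 405/32 kN
  M_B = -Pa²b/L² = -15·12²·4/16² = -135/4 kN·m
Load 3 — uniform load w=-2 kN/m over full span:
  R_A = wL/2 = (-2)·16/2 = -16 kN
  M_A = wL²/12 = (-2)·16²/12 = -128/3 kN·m
  R_B = wL/2 = (-2)·16/2 = -16 kN
  M_B = -wL²/12 = -(-2)·16²/12 = 128/3 kN·m
Superposition: R_A = -34913/4000 kN, M_A = -14869/1500 kN·m, R_B = 22913/4000 kN, M_B = -35009/1500 kN·m

R_A = -34913/4000 kN, M_A = -14869/1500 kN·m, R_B = 22913/4000 kN, M_B = -35009/1500 kN·m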